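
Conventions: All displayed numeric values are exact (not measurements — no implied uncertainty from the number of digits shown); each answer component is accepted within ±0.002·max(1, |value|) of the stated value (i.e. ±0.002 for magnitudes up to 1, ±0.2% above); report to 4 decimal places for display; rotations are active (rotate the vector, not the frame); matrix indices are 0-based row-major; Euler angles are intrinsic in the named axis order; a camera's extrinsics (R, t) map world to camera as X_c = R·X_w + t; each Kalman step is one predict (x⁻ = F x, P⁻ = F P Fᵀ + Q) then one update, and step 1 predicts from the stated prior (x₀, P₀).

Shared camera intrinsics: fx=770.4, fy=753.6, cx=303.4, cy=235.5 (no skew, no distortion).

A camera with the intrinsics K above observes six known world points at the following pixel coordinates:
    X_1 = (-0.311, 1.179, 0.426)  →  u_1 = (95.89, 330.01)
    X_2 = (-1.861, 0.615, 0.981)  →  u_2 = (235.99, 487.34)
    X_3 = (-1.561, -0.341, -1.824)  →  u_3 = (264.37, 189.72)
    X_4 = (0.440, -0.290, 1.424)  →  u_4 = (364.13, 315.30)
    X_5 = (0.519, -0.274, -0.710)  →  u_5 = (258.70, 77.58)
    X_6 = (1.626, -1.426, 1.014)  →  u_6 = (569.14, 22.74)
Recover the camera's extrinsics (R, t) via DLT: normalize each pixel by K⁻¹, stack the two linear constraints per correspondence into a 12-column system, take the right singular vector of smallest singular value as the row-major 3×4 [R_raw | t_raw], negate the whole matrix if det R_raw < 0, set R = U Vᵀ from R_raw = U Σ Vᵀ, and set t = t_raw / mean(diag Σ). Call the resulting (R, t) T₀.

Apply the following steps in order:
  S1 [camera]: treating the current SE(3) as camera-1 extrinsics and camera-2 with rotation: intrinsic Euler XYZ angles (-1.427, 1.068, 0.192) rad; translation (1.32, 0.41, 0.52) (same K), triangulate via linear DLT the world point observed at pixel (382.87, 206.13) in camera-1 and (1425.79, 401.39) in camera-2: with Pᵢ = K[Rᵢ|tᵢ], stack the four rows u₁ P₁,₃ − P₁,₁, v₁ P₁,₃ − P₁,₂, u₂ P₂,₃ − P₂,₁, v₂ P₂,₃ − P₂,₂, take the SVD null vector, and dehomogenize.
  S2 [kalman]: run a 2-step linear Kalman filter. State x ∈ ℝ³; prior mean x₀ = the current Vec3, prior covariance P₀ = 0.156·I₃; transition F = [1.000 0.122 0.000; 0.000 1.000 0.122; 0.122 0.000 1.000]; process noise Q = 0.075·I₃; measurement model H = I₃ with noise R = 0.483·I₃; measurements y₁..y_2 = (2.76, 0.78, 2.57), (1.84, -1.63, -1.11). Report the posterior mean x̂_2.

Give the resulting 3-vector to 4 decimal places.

result = (1.1418, -0.5702, 0.4993)

source (pnp_recover): camera pose = R=[-0.0801 -0.9580 0.2754; -0.6839 0.2538 0.6840; -0.7252 -0.1336 -0.6755], t=(-0.3300, -0.1900, 5.1103)
after S1 (triangulate): (0.1170, -0.7620, 0.4008)
after S2 (kf_track): (1.1418, -0.5702, 0.4993)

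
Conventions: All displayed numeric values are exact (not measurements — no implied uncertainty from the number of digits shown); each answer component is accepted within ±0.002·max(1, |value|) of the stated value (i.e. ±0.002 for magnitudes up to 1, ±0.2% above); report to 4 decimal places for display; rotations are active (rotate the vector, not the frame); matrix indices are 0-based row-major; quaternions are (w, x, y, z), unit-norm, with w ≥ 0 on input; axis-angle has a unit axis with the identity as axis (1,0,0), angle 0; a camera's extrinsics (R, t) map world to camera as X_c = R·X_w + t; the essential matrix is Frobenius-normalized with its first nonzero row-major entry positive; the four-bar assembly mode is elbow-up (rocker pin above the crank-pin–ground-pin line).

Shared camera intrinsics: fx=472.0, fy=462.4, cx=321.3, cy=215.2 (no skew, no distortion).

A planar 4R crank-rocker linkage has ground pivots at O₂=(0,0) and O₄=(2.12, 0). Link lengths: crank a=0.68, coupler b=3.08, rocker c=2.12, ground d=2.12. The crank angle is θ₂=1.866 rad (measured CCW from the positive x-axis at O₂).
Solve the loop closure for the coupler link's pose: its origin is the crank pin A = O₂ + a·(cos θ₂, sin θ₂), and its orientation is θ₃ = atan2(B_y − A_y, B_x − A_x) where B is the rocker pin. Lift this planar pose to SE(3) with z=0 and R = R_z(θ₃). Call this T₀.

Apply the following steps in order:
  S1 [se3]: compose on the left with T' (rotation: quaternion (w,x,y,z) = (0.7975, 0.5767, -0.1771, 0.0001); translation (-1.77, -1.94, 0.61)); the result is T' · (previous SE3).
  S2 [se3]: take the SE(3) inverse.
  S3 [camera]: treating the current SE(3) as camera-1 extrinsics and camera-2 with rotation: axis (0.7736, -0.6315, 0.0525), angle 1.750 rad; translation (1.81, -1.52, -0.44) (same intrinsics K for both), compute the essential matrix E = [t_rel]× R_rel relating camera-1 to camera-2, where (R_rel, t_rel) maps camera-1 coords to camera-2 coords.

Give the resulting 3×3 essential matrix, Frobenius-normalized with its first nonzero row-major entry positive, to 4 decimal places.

matrix = [0.6704 -0.0181 -0.1010; 0.0800 -0.6180 -0.0197; 0.1822 0.3431 -0.0231]

source (fourbar_fk): coupler pose = R=[0.8858 -0.4641 0.0000; 0.4641 0.8858 0.0000; 0.0000 0.0000 1.0000], t=(-0.1978, 0.6506, 0.0000)
after S1 (compose_se3): R=[0.7354 -0.6160 -0.2824; -0.0254 0.3913 -0.9199; 0.6772 0.6837 0.2721], t=(-2.0884, -1.6818, 1.1525)
after S2 (invert_se3): R=[0.7354 -0.0254 0.6772; -0.6160 0.3913 0.6837; -0.2824 -0.9199 0.2721], t=(0.7125, -1.4164, -2.4504)
after S3 (essential): [0.6704 -0.0181 -0.1010; 0.0800 -0.6180 -0.0197; 0.1822 0.3431 -0.0231]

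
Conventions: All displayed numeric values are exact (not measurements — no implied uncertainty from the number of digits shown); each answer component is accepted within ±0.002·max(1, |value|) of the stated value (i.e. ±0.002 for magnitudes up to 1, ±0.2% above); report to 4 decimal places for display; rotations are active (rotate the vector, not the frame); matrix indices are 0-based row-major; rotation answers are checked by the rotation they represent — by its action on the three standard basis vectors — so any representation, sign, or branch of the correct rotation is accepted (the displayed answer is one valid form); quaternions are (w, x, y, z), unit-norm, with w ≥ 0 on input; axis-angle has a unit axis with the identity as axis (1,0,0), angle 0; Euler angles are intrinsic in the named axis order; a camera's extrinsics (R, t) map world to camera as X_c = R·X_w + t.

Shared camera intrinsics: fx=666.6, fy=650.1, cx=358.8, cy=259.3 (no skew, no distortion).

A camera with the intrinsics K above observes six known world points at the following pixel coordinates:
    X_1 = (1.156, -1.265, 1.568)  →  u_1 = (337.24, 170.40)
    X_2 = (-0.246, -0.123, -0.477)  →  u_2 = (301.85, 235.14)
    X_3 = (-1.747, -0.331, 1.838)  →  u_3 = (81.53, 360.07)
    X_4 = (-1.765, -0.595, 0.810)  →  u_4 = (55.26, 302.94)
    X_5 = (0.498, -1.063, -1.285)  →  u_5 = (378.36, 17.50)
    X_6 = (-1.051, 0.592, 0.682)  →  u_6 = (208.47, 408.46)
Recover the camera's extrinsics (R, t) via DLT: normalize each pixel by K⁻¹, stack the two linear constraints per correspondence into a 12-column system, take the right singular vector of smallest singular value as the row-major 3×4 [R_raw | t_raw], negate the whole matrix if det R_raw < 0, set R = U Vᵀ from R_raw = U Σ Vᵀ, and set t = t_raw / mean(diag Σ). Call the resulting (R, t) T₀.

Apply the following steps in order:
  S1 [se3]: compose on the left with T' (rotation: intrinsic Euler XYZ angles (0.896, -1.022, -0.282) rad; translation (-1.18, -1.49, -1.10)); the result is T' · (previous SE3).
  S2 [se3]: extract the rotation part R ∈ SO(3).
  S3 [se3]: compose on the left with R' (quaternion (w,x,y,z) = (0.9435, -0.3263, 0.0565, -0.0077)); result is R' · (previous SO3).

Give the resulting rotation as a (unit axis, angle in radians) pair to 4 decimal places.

rotation (axis_angle) = ((0.0960, -0.7445, -0.6607), 1.4973)

source (pnp_recover): camera pose = R=[0.8621 0.4162 -0.2890; -0.3179 0.8885 0.3310; 0.3945 -0.1935 0.8983], t=(-0.2401, 0.0300, 4.7805)
after S1 (compose_se3): R=[0.0493 0.5026 -0.8631; -0.9941 0.1086 0.0065; 0.0970 0.8577 0.5050], t=(-5.3745, -3.2294, 0.4142)
after S2 (rot_of_se3): [0.0493 0.5026 -0.8631; -0.9941 0.1086 0.0065; 0.0970 0.8577 0.5050]
after S3 (compose_so3): [0.0820 0.5927 -0.8013; -0.7251 0.5870 0.3600; 0.6837 0.5515 0.4779]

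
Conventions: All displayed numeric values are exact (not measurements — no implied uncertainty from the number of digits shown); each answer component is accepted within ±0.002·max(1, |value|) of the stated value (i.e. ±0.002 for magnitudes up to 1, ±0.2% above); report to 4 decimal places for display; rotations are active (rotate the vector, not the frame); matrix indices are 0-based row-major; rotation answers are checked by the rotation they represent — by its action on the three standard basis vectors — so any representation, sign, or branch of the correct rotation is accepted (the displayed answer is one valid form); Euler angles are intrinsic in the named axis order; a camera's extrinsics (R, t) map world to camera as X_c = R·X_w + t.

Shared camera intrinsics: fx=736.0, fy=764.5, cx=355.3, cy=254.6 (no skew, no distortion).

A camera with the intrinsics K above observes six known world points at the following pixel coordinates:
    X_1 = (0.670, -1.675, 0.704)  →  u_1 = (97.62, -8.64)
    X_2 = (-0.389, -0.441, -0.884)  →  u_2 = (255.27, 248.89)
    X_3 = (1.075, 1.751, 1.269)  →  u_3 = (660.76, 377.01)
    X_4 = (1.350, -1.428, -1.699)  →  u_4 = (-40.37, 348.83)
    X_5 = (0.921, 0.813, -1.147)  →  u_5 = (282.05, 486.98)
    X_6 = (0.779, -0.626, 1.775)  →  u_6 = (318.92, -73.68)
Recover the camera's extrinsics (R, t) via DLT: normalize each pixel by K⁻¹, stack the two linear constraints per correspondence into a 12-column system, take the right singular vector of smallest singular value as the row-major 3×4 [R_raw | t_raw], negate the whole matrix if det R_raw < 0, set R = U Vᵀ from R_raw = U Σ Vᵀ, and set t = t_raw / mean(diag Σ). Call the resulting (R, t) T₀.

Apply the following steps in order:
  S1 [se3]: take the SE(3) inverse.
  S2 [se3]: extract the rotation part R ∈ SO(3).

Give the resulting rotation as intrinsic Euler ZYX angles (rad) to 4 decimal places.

rotation (euler_zyx) = (2.0593, -0.4903, -2.2948)

source (pnp_recover): camera pose = R=[-0.4140 0.7790 0.4709; 0.4193 0.6224 -0.6609; -0.8079 -0.0761 -0.5843], t=(-0.1900, -0.1900, 4.9400)
after S1 (invert_se3): R=[-0.4140 0.4193 -0.8079; 0.7790 0.6224 -0.0761; 0.4709 -0.6609 -0.5843], t=(3.9923, 0.6424, 2.8504)
after S2 (rot_of_se3): [-0.4140 0.4193 -0.8079; 0.7790 0.6224 -0.0761; 0.4709 -0.6609 -0.5843]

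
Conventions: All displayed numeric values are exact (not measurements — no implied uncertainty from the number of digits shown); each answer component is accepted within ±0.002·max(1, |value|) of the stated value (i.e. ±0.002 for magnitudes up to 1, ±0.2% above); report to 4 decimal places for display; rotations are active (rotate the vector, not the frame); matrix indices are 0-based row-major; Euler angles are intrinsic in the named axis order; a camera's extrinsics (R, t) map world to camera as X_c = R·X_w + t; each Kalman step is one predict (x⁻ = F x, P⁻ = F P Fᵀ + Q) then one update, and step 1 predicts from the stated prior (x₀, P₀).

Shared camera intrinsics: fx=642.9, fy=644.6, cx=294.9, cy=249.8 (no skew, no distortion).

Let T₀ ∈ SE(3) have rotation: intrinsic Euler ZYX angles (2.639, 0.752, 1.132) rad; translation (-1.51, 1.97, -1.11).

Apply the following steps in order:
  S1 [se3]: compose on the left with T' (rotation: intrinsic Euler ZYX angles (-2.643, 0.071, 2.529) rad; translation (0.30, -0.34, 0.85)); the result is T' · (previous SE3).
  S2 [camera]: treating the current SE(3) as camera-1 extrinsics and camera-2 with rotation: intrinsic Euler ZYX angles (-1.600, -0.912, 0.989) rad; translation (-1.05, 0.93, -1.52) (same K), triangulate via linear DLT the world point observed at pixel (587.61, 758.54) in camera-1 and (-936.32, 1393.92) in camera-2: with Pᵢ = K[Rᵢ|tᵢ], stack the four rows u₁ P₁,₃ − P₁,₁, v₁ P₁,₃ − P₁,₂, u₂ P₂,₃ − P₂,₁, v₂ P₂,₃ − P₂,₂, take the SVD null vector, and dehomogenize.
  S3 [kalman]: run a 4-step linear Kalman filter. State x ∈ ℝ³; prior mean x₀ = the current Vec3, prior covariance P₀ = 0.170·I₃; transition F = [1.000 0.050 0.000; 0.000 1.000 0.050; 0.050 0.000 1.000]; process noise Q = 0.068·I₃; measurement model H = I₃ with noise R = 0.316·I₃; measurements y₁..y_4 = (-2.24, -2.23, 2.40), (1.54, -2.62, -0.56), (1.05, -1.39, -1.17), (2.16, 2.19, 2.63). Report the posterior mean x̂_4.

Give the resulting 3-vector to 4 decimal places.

result = (1.2468, 0.0959, 1.1080)

after S1 (compose_se3): R=[0.5634 0.5377 -0.6272; 0.1873 0.6563 0.7309; 0.8047 -0.5293 0.2691], t=(1.0301, 1.1660, 2.9929)
after S2 (triangulate): (1.5627, 1.1861, 1.1993)
after S3 (kf_track): (1.2468, 0.0959, 1.1080)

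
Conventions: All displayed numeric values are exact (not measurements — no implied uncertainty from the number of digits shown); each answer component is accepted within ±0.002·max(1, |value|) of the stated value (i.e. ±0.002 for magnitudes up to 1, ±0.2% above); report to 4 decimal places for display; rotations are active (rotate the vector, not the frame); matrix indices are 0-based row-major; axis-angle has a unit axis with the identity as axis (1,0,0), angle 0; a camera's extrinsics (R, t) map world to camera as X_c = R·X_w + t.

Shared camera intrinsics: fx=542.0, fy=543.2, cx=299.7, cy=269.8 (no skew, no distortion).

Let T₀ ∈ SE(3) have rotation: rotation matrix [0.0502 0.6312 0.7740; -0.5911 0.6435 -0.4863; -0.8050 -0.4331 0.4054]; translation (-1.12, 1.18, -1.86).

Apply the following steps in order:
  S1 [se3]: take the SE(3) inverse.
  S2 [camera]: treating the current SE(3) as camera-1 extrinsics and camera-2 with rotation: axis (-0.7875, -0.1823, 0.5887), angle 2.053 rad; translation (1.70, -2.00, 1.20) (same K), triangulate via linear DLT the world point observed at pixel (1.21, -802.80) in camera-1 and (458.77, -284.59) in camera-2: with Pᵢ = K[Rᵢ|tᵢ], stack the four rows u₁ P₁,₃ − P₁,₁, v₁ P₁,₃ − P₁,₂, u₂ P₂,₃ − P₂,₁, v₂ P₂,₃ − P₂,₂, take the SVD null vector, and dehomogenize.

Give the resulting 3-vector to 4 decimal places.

after S1 (invert_se3): R=[0.0502 -0.5911 -0.8050; 0.6312 0.6435 -0.4331; 0.7740 -0.4863 0.4054], t=(-0.7436, -0.8580, 2.1949)
after S2 (triangulate): (-1.7794, -0.7080, 0.3875)

result = (-1.7794, -0.7080, 0.3875)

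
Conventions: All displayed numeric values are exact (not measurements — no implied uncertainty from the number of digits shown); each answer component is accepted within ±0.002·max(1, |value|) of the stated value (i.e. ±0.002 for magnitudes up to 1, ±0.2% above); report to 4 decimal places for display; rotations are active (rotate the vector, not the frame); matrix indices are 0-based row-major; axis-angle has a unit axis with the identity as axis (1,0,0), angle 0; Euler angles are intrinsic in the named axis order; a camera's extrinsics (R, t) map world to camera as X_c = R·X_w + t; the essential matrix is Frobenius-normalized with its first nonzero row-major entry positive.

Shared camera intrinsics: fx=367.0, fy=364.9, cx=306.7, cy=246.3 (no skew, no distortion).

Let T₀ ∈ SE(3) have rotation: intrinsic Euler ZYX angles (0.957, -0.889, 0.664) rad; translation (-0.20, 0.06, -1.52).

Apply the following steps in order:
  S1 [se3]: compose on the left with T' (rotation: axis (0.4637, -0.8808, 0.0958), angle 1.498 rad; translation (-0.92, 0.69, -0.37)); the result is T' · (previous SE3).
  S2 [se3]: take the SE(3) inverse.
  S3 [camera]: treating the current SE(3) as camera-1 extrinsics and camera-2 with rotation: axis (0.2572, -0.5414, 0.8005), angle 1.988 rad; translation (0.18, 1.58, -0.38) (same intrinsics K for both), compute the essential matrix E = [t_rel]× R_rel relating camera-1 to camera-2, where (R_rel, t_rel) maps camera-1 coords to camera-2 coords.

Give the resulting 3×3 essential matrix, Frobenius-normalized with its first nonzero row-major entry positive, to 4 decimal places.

matrix = [0.4176 0.4211 -0.2198; 0.1542 0.3563 0.1550; -0.1614 0.2561 0.5776]

after S1 (compose_se3): R=[-0.7956 -0.6050 0.0311; -0.1146 0.0998 -0.9884; 0.5948 -0.7900 -0.1487], t=(0.2698, 1.6160, -0.6544)
after S2 (invert_se3): R=[-0.7956 -0.1146 0.5948; -0.6050 0.0998 -0.7900; 0.0311 -0.9884 -0.1487], t=(0.7890, -0.5150, 1.4916)
after S3 (essential): [0.4176 0.4211 -0.2198; 0.1542 0.3563 0.1550; -0.1614 0.2561 0.5776]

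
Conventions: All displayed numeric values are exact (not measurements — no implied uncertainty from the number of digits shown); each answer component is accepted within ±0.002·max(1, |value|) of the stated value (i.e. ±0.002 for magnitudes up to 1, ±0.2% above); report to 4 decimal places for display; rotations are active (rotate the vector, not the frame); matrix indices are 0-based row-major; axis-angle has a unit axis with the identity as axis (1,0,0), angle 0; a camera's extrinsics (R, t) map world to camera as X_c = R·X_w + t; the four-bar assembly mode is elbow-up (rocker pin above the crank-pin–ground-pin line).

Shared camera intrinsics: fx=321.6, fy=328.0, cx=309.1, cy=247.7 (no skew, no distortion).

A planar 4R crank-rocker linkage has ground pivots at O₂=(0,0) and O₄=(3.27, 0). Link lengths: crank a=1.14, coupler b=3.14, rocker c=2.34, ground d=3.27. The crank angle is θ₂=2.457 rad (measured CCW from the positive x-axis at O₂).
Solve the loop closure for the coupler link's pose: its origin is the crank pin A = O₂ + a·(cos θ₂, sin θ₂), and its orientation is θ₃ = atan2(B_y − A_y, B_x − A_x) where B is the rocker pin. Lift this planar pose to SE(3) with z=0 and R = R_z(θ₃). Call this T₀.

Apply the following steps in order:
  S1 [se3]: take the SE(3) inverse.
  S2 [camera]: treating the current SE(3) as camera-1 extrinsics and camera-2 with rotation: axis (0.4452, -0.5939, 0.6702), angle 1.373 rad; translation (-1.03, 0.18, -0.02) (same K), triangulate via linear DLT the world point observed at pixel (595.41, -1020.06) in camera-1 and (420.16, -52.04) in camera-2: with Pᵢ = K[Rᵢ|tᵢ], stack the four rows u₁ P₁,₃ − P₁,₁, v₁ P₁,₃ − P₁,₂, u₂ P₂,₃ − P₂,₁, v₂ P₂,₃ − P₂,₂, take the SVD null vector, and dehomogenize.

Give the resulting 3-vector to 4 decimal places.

source (fourbar_fk): coupler pose = R=[0.9181 -0.3963 0.0000; 0.3963 0.9181 0.0000; 0.0000 0.0000 1.0000], t=(-0.8831, 0.7209, 0.0000)
after S1 (invert_se3): R=[0.9181 0.3963 0.0000; -0.3963 0.9181 0.0000; 0.0000 0.0000 1.0000], t=(0.5251, -1.0118, 0.0000)
after S2 (triangulate): (0.7274, -1.4702, 0.6856)

result = (0.7274, -1.4702, 0.6856)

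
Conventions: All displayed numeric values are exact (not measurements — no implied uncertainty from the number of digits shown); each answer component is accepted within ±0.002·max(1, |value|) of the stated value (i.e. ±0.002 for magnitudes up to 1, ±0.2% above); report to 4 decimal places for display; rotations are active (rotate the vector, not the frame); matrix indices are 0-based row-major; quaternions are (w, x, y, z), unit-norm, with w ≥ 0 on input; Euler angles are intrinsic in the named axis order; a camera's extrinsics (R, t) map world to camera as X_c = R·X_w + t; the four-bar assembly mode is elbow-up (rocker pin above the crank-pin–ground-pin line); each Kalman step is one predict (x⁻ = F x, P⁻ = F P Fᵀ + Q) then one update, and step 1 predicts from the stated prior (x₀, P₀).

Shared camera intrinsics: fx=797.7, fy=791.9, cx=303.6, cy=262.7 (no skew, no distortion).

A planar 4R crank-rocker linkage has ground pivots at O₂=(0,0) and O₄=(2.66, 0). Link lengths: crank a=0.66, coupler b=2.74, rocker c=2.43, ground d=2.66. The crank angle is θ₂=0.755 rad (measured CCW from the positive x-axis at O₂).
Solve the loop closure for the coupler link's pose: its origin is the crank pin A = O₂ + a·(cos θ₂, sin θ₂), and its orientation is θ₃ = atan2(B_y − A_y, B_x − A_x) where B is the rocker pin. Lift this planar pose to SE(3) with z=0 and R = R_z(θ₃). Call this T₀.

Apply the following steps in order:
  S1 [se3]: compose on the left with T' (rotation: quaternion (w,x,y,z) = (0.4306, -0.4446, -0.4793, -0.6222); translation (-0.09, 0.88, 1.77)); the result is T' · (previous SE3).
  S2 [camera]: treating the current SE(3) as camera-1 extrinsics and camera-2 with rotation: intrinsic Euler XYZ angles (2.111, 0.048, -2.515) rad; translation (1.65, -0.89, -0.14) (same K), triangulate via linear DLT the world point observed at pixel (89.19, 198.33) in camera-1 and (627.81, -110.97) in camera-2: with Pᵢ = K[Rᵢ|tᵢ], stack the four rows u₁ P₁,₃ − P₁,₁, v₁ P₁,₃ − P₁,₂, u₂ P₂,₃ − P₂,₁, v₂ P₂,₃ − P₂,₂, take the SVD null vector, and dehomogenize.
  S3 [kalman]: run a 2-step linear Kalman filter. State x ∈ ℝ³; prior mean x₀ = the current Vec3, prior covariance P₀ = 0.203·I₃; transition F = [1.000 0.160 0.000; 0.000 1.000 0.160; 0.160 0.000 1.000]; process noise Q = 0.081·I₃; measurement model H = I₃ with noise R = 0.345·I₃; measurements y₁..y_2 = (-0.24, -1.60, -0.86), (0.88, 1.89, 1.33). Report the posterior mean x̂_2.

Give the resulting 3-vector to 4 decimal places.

result = (0.4021, -0.1335, 0.1627)

source (fourbar_fk): coupler pose = R=[0.6977 -0.7164 0.0000; 0.7164 0.6977 0.0000; 0.0000 0.0000 1.0000], t=(0.4807, 0.4523, 0.0000)
after S1 (compose_se3): R=[0.5261 0.8387 0.1405; -0.1981 -0.0398 0.9794; 0.8270 -0.5431 0.1452], t=(0.2328, 0.7506, 2.3309)
after S2 (triangulate): (0.3950, -1.4041, -1.0152)
after S3 (kf_track): (0.4021, -0.1335, 0.1627)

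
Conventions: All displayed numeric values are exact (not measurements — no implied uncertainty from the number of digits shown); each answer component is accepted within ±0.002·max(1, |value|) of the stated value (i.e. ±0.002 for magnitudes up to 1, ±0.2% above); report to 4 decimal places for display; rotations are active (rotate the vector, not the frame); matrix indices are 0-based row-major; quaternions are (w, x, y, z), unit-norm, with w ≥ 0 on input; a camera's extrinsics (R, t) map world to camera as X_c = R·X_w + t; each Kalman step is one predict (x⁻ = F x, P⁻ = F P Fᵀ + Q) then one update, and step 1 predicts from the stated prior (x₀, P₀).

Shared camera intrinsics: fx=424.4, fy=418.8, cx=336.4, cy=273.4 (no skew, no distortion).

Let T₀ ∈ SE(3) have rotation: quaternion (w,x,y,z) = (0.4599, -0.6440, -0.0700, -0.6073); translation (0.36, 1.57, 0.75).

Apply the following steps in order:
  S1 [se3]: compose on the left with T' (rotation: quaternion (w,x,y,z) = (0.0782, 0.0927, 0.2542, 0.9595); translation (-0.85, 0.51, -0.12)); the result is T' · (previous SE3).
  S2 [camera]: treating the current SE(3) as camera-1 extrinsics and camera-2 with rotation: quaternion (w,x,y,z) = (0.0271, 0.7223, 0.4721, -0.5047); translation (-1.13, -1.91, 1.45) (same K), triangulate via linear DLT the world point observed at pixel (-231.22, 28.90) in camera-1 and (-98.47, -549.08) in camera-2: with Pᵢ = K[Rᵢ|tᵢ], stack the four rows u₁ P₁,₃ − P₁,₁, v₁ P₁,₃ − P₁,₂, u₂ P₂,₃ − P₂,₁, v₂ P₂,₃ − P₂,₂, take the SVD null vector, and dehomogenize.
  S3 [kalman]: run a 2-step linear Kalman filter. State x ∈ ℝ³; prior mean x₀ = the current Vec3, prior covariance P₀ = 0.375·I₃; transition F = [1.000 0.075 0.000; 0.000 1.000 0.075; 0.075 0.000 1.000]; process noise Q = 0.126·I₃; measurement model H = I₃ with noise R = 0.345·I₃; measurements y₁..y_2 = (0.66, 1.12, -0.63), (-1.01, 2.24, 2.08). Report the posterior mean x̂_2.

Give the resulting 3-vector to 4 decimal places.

result = (-0.2750, 1.5079, 0.9608)

after S1 (compose_se3): R=[-0.0126 -0.6817 -0.7315; 0.8527 0.3747 -0.3639; 0.5222 -0.6283 0.5766], t=(-1.1978, -0.4119, 1.3586)
after S2 (triangulate): (-0.3183, 0.2777, 0.5480)
after S3 (kf_track): (-0.2750, 1.5079, 0.9608)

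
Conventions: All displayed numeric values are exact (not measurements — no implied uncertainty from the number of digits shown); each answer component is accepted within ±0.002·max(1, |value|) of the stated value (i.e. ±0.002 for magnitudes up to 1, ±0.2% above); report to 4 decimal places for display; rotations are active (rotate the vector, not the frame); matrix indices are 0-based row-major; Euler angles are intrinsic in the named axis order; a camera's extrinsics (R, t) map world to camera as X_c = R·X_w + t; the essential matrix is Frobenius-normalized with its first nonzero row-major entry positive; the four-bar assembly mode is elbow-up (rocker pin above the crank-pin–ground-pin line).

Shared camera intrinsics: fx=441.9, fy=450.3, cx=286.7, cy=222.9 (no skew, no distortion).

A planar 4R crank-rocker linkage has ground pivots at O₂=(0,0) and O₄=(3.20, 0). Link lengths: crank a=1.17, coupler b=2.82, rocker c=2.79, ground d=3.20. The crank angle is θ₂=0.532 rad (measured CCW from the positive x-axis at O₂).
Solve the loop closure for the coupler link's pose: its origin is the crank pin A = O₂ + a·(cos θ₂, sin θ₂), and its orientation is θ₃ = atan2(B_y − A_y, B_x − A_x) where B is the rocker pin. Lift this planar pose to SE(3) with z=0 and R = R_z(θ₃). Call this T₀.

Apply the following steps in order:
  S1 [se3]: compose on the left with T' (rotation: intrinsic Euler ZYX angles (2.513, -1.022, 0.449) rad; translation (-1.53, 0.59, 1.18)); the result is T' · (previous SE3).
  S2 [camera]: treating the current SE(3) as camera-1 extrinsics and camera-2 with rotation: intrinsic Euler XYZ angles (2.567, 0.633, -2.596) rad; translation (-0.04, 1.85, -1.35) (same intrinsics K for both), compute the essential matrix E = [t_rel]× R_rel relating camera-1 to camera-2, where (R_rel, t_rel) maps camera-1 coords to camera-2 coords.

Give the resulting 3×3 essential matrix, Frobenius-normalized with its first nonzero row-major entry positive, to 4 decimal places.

matrix = [0.1865 -0.2055 0.4103; -0.0532 0.3066 -0.4142; 0.5845 0.3745 0.0660]

source (fourbar_fk): coupler pose = R=[0.6390 -0.7692 0.0000; 0.7692 0.6390 0.0000; 0.0000 0.0000 1.0000], t=(1.0083, 0.5935, 0.0000)
after S1 (compose_se3): R=[-0.4467 0.1775 0.8769; -0.5320 -0.8407 -0.1008; 0.7193 -0.5116 0.4700], t=(-2.0921, 0.3376, 2.1746)
after S2 (essential): [0.1865 -0.2055 0.4103; -0.0532 0.3066 -0.4142; 0.5845 0.3745 0.0660]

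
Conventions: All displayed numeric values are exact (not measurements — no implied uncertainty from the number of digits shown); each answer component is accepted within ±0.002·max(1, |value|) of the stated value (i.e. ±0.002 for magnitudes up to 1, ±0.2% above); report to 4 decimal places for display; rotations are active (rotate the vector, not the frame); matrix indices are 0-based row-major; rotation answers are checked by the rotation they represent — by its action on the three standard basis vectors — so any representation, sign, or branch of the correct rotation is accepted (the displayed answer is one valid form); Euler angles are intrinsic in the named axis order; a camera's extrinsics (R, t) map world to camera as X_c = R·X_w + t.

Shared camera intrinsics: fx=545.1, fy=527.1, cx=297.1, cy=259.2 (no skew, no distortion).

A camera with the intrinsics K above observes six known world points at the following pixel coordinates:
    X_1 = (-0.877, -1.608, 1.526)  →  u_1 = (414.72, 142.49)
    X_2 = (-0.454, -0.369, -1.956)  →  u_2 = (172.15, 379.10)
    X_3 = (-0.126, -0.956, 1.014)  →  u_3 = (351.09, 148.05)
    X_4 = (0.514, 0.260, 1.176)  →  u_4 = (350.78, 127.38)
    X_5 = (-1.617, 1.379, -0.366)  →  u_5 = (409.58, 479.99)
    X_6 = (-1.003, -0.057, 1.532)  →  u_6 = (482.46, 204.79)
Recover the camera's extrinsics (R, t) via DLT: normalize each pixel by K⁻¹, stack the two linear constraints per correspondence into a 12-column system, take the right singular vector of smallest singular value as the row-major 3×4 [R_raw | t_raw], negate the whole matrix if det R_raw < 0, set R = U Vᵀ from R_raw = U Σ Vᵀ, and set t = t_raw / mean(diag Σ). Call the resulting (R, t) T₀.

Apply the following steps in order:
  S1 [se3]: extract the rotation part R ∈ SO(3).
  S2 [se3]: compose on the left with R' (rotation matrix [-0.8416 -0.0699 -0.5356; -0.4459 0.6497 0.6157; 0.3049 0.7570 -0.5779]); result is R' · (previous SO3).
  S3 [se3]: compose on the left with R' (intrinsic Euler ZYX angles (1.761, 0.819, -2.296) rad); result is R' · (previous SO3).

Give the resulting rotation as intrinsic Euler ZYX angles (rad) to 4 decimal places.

source (pnp_recover): camera pose = R=[-0.6794 0.1484 0.7186; -0.5752 0.5005 -0.6470; -0.4557 -0.8529 -0.2547], t=(-0.1500, -0.0501, 4.6605)
after S1 (rot_of_se3): [-0.6794 0.1484 0.7186; -0.5752 0.5005 -0.6470; -0.4557 -0.8529 -0.2547]
after S2 (compose_so3): [0.8560 0.2970 -0.4231; -0.3514 -0.2661 -0.8976; -0.3792 0.9170 -0.1235]
after S3 (compose_so3): [-0.1318 -0.8291 -0.5433; 0.9527 -0.2574 0.1617; -0.2740 -0.4963 0.8238]

rotation (euler_zyx) = (1.7082, 0.2775, -0.5422)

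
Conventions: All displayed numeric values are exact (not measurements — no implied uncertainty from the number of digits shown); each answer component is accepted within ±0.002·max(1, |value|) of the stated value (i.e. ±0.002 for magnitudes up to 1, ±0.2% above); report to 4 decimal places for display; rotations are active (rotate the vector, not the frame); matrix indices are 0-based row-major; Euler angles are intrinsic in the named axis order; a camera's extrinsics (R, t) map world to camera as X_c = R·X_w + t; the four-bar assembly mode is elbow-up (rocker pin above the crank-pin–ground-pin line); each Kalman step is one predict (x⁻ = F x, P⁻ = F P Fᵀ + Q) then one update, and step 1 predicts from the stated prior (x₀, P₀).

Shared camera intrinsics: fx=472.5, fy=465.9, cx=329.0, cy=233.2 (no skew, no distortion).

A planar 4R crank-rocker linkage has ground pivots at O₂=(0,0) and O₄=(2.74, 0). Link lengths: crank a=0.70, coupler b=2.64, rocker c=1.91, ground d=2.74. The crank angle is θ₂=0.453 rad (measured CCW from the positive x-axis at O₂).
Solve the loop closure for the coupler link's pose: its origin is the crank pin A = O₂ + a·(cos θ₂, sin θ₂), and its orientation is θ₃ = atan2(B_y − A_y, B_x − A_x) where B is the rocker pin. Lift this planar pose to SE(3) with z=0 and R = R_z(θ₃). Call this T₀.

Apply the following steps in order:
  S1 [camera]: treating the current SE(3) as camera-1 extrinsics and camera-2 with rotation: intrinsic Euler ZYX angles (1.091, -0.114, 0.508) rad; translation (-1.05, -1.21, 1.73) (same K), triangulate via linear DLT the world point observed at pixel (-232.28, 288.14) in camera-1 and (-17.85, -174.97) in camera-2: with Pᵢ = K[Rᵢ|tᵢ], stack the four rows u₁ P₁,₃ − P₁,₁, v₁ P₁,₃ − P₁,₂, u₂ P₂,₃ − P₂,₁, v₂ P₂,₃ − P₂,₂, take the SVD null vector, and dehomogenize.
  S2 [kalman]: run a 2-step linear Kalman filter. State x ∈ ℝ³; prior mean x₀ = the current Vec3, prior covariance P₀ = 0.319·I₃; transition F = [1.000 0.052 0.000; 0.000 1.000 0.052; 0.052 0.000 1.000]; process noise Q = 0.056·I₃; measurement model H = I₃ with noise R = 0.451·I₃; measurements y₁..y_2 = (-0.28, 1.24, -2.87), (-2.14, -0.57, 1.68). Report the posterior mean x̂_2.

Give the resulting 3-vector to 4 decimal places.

source (fourbar_fk): coupler pose = R=[0.7944 -0.6074 0.0000; 0.6074 0.7944 0.0000; 0.0000 0.0000 1.0000], t=(0.6294, 0.3064, 0.0000)
after S1 (triangulate): (-1.6855, 1.0733, 1.1461)
after S2 (kf_track): (-1.4063, 0.5161, 0.0930)

result = (-1.4063, 0.5161, 0.0930)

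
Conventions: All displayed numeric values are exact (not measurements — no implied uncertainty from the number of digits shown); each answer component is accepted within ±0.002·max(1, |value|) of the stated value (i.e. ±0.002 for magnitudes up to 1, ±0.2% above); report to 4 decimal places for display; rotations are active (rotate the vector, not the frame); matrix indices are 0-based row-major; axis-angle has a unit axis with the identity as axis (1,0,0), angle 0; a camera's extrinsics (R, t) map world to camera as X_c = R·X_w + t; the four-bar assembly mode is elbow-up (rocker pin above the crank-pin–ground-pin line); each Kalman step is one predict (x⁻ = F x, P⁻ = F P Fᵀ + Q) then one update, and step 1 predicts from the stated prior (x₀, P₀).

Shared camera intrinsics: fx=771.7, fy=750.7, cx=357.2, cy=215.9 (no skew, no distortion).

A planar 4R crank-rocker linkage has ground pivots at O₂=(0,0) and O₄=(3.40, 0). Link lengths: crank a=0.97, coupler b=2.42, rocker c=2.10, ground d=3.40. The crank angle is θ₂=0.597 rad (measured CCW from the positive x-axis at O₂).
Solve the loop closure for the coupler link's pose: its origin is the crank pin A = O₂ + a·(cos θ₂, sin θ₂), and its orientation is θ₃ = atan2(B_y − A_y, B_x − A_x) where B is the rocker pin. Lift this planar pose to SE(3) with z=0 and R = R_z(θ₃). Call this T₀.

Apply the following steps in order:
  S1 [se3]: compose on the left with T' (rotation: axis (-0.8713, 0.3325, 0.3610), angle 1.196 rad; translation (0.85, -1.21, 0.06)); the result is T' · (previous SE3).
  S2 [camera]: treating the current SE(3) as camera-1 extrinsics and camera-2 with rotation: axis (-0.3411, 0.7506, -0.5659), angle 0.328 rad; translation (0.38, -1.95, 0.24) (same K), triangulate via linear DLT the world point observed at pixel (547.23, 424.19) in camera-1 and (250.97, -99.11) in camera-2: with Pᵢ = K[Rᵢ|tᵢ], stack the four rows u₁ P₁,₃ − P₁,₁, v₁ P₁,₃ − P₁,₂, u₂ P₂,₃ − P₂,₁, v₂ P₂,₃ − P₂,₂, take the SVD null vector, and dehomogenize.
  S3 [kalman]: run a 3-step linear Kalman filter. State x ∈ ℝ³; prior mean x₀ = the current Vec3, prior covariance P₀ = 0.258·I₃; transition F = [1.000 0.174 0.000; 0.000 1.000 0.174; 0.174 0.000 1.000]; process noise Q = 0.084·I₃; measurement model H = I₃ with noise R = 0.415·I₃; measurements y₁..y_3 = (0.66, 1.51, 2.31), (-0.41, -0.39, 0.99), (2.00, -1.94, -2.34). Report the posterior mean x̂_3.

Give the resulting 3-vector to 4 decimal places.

result = (0.4134, -0.1497, -0.1219)

source (fourbar_fk): coupler pose = R=[0.8011 -0.5986 0.0000; 0.5986 0.8011 0.0000; 0.0000 0.0000 1.0000], t=(0.8022, 0.5453, 0.0000)
after S1 (compose_se3): R=[0.3677 -0.9234 0.1100; 0.3831 0.2582 0.8869; -0.8474 -0.2840 0.4487], t=(1.2464, -0.8500, -0.7488)
after S2 (triangulate): (-1.1820, 0.8774, 1.4129)
after S3 (kf_track): (0.4134, -0.1497, -0.1219)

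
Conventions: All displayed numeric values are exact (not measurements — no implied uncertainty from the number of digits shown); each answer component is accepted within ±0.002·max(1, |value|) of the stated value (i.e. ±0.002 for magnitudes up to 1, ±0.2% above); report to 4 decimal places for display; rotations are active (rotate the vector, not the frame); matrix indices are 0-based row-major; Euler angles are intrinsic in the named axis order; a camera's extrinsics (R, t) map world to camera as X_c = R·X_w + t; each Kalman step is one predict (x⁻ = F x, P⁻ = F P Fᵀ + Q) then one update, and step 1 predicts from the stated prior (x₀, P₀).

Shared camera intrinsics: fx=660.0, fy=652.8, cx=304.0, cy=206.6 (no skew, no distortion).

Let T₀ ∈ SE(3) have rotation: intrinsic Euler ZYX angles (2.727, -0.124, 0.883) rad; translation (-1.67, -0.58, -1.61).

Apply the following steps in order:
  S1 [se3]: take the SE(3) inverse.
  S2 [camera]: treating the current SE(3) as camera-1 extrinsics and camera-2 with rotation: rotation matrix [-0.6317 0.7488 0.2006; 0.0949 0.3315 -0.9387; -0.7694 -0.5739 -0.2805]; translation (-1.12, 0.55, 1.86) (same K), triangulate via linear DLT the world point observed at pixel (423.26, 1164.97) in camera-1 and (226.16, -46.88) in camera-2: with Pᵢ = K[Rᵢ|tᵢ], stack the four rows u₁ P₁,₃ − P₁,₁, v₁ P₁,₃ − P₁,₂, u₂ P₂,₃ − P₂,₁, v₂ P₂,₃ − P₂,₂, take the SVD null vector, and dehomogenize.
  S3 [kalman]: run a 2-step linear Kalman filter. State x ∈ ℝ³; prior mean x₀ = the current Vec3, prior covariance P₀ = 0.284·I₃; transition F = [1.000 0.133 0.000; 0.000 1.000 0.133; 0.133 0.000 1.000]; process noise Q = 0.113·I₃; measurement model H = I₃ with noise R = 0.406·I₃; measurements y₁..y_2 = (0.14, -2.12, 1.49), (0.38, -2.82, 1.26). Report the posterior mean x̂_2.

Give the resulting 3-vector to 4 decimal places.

result = (-0.4747, -1.8437, 1.2502)

after S1 (invert_se3): R=[-0.9083 0.3997 0.1237; -0.1683 -0.6195 0.7667; 0.3831 0.6756 0.6300], t=(-1.0858, 0.5941, 2.0458)
after S2 (triangulate): (-1.7184, -0.8593, 1.4597)
after S3 (kf_track): (-0.4747, -1.8437, 1.2502)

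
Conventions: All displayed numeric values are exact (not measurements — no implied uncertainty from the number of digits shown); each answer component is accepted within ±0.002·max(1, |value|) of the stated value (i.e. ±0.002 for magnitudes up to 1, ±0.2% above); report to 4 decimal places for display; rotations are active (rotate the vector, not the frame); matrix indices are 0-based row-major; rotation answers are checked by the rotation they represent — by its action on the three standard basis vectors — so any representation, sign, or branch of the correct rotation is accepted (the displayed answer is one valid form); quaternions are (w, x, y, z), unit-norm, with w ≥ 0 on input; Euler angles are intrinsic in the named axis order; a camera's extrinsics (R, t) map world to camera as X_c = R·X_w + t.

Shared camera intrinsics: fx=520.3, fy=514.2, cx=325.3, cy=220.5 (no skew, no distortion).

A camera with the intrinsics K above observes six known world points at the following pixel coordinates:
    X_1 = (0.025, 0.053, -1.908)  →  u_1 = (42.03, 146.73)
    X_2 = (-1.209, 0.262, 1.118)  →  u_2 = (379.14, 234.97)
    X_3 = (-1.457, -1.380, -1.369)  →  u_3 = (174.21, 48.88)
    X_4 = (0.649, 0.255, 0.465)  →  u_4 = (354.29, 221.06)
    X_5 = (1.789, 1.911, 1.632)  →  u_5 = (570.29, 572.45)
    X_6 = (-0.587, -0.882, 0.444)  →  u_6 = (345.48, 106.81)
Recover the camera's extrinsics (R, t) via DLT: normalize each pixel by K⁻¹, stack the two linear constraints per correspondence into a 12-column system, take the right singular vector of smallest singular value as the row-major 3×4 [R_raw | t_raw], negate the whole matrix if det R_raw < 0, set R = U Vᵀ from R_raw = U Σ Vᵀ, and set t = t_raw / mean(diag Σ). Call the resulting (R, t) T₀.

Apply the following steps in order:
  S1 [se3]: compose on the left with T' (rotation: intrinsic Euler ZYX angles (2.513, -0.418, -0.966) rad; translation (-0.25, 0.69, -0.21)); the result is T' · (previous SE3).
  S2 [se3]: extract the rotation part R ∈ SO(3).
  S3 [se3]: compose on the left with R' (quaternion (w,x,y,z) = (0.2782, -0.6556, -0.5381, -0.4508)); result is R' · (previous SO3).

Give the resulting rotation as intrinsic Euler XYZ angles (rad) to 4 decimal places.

source (pnp_recover): camera pose = R=[0.1409 -0.1597 0.9771; -0.0214 0.9862 0.1643; -0.9898 -0.0440 0.1356], t=(-0.3000, -0.3100, 4.2701)
after S1 (compose_se3): R=[0.2027 -0.4650 -0.8618; 0.8743 -0.3104 0.3732; -0.4411 -0.8291 0.3436], t=(-1.1091, -2.8103, 2.1202)
after S2 (rot_of_se3): [0.2027 -0.4650 -0.8618; 0.8743 -0.3104 0.3732; -0.4411 -0.8291 0.3436]
after S3 (compose_so3): [0.7104 -0.5455 0.4447; -0.5153 -0.8335 -0.1992; 0.4793 -0.0876 -0.8733]

rotation (euler_xyz) = (2.9173, 0.4608, 0.6548)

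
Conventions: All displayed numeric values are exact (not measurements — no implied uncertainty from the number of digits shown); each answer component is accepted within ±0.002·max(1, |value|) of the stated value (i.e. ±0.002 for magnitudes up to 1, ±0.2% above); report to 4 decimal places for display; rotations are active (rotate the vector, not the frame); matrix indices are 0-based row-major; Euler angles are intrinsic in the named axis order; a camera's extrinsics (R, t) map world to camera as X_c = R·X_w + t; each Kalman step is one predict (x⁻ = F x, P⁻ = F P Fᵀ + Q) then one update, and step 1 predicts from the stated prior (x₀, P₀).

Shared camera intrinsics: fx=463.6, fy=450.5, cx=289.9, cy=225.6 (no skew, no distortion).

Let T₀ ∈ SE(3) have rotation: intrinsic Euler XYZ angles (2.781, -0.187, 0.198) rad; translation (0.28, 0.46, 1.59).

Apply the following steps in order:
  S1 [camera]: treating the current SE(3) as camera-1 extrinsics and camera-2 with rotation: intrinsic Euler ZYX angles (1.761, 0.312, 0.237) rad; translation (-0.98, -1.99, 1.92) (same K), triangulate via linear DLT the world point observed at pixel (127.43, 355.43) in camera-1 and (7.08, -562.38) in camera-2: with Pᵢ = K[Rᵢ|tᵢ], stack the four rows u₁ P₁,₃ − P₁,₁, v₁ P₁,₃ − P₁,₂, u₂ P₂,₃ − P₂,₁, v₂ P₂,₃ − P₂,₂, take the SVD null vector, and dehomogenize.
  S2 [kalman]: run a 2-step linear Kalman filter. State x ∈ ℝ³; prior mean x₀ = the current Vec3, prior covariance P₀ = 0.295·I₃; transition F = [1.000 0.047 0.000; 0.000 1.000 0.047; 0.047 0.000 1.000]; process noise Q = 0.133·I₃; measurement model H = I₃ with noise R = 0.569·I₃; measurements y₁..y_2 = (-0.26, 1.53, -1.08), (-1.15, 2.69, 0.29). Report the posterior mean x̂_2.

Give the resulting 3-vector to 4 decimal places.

after S1 (triangulate): (-1.1601, 0.2933, -0.5055)
after S2 (kf_track): (-0.8623, 1.5474, -0.3515)

result = (-0.8623, 1.5474, -0.3515)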